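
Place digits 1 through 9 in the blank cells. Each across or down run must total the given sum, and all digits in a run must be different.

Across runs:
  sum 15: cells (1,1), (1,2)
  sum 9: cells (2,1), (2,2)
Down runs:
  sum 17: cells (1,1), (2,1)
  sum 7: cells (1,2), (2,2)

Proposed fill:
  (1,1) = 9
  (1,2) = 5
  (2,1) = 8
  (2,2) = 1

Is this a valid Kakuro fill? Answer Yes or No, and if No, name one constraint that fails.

No — the down run (1,2)–(2,2) sums to 6, not 7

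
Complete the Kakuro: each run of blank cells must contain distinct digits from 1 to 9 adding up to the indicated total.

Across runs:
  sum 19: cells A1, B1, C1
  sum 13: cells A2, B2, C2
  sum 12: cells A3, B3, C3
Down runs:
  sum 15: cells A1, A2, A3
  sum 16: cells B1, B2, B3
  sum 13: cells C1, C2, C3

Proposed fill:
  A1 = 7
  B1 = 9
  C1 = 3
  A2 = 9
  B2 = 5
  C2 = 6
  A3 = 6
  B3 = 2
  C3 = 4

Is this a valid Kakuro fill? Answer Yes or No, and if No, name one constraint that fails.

No — the across run A2–C2 sums to 20, not 13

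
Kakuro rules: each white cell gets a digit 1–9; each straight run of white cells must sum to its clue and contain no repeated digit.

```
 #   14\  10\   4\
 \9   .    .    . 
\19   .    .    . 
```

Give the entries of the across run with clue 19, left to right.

9, 7, 3

4 in 2 cells must be {1,3}.
The 19 across and the 4 down share only 3, so R2C3 = 3.
R1C3 = 4 − 3 = 1 completes the 4 down.
Given what's placed, R2C1 must be 9 to fit the 19 across and 14 down.
R2C2 = 19 − 12 = 7 completes the 19 across.
R1C1 = 14 − 9 = 5 completes the 14 down.
R1C2 = 9 − 6 = 3 completes the 9 across.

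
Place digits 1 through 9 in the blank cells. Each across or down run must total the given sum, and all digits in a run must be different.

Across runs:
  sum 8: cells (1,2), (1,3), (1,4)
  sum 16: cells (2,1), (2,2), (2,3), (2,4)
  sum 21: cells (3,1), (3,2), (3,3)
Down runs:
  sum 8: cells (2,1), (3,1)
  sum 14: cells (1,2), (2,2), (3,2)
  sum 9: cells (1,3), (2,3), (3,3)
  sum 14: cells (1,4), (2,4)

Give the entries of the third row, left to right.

7 8 6

Only 5 fits (1,4) under both its across sum 8 and down sum 14.
(2,4) = 14 − 5 = 9 completes the 14 down.
Nothing is forced directly, so branch on (2,1), whose candidates are 1 or 2. If (2,1) = 2: that forces (3,1) = 6, after which (3,3) would have to be in {7,8} for the 21 across but in {1,2,3,4,5,6} for the 9 down — contradiction. So (2,1) = 1.
(3,1) = 8 − 1 = 7 completes the 8 down.
No cell is forced outright now. (2,2) can only be 2 or 4 (the digits allowed by both its 16 across and its 14 down). If (2,2) = 2: then (1,2) would have to be in {1,2} for the 8 across but in {3,4,5,7,8,9} for the 14 down — contradiction. So (2,2) = 4.
(2,3) = 16 − 14 = 2 completes the 16 across.
Given what's placed, (3,3) must be 6 to fit the 21 across and 9 down.
(1,3) = 9 − 8 = 1 completes the 9 down.
(3,2) = 21 − 13 = 8 completes the 21 across.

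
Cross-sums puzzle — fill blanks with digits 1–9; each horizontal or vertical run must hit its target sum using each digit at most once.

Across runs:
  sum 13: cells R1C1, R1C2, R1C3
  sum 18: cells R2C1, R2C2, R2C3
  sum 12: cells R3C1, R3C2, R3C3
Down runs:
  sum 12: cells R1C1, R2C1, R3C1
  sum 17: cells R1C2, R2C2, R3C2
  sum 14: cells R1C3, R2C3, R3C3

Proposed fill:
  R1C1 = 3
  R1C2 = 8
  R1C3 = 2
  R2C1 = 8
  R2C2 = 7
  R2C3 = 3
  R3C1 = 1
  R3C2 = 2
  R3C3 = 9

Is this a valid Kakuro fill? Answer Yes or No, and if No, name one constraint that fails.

Across: 3+8+2=13; 8+7+3=18; 1+2+9=12. Down: 3+8+1=12; 8+7+2=17; 2+3+9=14. No digit repeats within any run.

Yes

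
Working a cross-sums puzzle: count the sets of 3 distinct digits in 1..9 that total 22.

2

3 distinct digits from 1–9 sum between 6 and 24.
Enumerating: {5,8,9}, {6,7,9}.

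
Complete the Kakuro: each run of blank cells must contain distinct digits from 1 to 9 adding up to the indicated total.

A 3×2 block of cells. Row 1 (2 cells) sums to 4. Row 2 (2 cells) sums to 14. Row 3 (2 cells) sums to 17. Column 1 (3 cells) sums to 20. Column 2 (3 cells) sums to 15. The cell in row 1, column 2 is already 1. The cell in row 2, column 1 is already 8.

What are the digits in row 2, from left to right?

8 6

4 in 2 cells must be {1,3}; 17 in 2 cells must be {8,9}.
(1,1) = 4 − 1 = 3 completes the 4 across.
(2,2) = 14 − 8 = 6 completes the 14 across.
(3,1) = 20 − 11 = 9 completes the 20 down.
(3,2) = 17 − 9 = 8 completes the 17 across.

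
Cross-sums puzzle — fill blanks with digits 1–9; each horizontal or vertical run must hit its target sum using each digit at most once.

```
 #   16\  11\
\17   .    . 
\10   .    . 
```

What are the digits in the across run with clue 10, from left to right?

7, 3

17 in 2 cells must be {8,9}; 16 in 2 cells must be {7,9}.
The 17 across and the 16 down share only 9, so R1C1 = 9.
R1C2 = 17 − 9 = 8 completes the 17 across.
R2C1 = 16 − 9 = 7 completes the 16 down.
R2C2 = 10 − 7 = 3 completes the 10 across.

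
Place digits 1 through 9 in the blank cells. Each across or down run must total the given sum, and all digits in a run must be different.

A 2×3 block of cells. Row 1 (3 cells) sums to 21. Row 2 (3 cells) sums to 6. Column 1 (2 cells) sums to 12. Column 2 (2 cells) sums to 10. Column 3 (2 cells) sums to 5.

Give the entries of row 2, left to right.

3 2 1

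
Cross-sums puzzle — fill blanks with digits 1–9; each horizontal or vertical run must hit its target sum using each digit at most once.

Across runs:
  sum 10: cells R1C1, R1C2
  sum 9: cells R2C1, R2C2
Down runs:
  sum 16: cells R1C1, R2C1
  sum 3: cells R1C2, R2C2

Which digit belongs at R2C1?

16 in 2 cells must be {7,9}; 3 in 2 cells must be {1,2}.
The 9 across and the 16 down share only 7, so R2C1 = 7.
R2C2 = 9 − 7 = 2 completes the 9 across.
R1C1 = 16 − 7 = 9 completes the 16 down.
R1C2 = 10 − 9 = 1 completes the 10 across.

7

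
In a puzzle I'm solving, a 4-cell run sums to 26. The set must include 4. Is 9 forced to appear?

Every partition of 26 into 4 distinct digits under that restriction includes 9: {4,5,8,9}, {4,6,7,9}.

Yes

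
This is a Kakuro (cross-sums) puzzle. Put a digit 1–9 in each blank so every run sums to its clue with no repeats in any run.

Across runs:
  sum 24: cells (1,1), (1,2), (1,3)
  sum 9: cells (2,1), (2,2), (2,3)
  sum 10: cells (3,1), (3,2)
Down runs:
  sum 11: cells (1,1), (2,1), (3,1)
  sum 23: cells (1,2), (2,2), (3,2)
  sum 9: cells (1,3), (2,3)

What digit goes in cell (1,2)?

9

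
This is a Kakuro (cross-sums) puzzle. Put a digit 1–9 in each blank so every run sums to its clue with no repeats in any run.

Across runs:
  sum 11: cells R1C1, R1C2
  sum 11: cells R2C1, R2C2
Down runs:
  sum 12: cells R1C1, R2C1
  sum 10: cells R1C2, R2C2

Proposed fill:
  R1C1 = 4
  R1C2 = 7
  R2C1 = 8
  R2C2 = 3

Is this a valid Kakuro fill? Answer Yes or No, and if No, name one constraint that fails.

Across: 4+7=11; 8+3=11. Down: 4+8=12; 7+3=10. No digit repeats within any run.

Yes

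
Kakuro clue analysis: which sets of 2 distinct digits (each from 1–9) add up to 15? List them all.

{6,9}; {7,8}

2 distinct digits from 1–9 sum between 3 and 17.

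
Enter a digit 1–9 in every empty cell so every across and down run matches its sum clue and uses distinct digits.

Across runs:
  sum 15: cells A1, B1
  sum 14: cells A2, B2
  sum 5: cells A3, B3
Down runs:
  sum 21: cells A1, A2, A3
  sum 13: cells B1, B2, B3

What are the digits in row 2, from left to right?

9 5

The 5 across and the 21 down share only 4, so A3 = 4.
B3 = 5 − 4 = 1 completes the 5 across.
Nothing is forced directly, so branch on A1, whose candidates are 8 or 9. If A1 = 9: then B1 would have to be in {6} for the 15 across but in {3,4,5,7,8,9} for the 13 down — contradiction. So A1 = 8.
B1 = 15 − 8 = 7 completes the 15 across.
A2 = 21 − 12 = 9 completes the 21 down.
B2 = 14 − 9 = 5 completes the 14 across.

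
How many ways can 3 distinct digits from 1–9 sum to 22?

3 distinct digits from 1–9 sum between 6 and 24.
Enumerating: {5,8,9}, {6,7,9}.

2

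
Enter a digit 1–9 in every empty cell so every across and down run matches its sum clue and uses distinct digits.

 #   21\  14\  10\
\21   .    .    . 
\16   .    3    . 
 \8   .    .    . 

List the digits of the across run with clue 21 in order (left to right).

7, 9, 5

No cell is forced outright now. R3C1 can only be 4 or 5 (the digits allowed by both its 8 across and its 21 down). If R3C1 = 4: then R3C2 would have to be in {1,3} for the 8 across but in {2,4,5,6,7,9} for the 14 down — contradiction. So R3C1 = 5.
R3C2 = 2: the only remaining digit allowed by both the 8 across and the 14 down.
R3C3 = 8 − 7 = 1 completes the 8 across.
R1C2 = 14 − 5 = 9 completes the 14 down.
Given what's placed, R1C1 must be 7 to fit the 21 across and 21 down.
R1C3 = 21 − 16 = 5 completes the 21 across.
R2C1 = 21 − 12 = 9 completes the 21 down.
R2C3 = 16 − 12 = 4 completes the 16 across.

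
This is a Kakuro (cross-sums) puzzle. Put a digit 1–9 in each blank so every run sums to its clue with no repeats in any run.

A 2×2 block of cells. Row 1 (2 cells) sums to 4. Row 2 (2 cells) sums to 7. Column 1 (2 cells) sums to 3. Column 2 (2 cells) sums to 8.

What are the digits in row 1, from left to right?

4 in 2 cells must be {1,3}; 3 in 2 cells must be {1,2}.
The 4 across and the 3 down share only 1, so (1,1) = 1.
(1,2) = 4 − 1 = 3 completes the 4 across.
(2,1) = 3 − 1 = 2 completes the 3 down.
(2,2) = 7 − 2 = 5 completes the 7 across.

1 3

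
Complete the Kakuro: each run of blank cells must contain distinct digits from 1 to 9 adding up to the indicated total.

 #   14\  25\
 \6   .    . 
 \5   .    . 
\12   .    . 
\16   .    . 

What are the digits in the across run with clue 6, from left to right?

1 5

16 in 2 cells must be {7,9}.
Only 7 fits R4C1 under both its across sum 16 and down sum 14.
R4C2 = 16 − 7 = 9 completes the 16 across.
Given what's placed, R3C1 must be 4 to fit the 12 across and 14 down.
R3C2 = 12 − 4 = 8 completes the 12 across.
No cell is forced outright now. R1C1 can only be 1 or 2 (the digits allowed by both its 6 across and its 14 down). If R1C1 = 2: then R1C2 would have to be in {4} for the 6 across but in {1,2,3,5,6,7} for the 25 down — contradiction. So R1C1 = 1.
R1C2 = 6 − 1 = 5 completes the 6 across.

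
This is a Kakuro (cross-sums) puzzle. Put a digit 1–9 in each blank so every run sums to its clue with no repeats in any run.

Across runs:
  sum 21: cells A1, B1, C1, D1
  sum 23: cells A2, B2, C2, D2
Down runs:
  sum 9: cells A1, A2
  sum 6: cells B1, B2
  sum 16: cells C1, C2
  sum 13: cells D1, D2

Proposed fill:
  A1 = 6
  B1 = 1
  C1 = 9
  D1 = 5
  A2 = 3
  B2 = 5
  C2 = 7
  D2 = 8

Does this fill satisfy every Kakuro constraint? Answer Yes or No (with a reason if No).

Across: 6+1+9+5=21; 3+5+7+8=23. Down: 6+3=9; 1+5=6; 9+7=16; 5+8=13. No digit repeats within any run.

Yes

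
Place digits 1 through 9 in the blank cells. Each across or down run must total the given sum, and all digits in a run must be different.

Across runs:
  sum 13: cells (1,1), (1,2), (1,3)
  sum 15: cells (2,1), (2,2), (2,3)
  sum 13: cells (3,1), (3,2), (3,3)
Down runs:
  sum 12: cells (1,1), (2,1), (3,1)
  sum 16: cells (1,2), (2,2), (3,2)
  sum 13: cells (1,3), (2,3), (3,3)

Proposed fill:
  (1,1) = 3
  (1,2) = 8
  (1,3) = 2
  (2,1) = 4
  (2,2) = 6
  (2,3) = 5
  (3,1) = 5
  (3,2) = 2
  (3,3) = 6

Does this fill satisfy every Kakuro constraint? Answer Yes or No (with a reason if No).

Across: 3+8+2=13; 4+6+5=15; 5+2+6=13. Down: 3+4+5=12; 8+6+2=16; 2+5+6=13. No digit repeats within any run.

Yes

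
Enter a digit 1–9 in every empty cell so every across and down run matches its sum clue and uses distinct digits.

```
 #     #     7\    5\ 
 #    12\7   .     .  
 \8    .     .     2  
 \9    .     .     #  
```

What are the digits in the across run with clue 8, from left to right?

5, 1, 2

7 in 3 cells must be {1,2,4}.
R1C3 = 5 − 2 = 3 completes the 5 down.
Given what's placed, R2C1 must be 5 to fit the 8 across and 12 down.
R2C2 = 8 − 7 = 1 completes the 8 across.
R3C1 = 12 − 5 = 7 completes the 12 down.
R3C2 = 9 − 7 = 2 completes the 9 across.
R1C2 = 7 − 3 = 4 completes the 7 across.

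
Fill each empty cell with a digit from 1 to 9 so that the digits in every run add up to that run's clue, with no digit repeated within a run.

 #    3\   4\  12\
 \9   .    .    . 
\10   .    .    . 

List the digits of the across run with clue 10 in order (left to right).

2 1 7

3 in 2 cells must be {1,2}; 4 in 2 cells must be {1,3}.
Nothing is forced directly, so branch on R1C2, whose candidates are 1 or 3. If R1C2 = 1: that forces R1C1 = 2, after which R1C3 would have to be in {6} for the 9 across but in {3,4,5,7,8,9} for the 12 down — contradiction. So R1C2 = 3.
R2C2 = 4 − 3 = 1 completes the 4 down.
Given what's placed, R2C1 must be 2 to fit the 10 across and 3 down.
R2C3 = 10 − 3 = 7 completes the 10 across.
R1C1 = 3 − 2 = 1 completes the 3 down.
R1C3 = 9 − 4 = 5 completes the 9 across.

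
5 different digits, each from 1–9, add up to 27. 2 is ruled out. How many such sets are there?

6

5 distinct digits from 1–9 sum between 15 and 35.
Dropping sets that contain 2.
Enumerating: {1,3,6,8,9}, {1,4,5,8,9}, {1,4,6,7,9}, {1,5,6,7,8}, {3,4,5,6,9}, {3,4,5,7,8}.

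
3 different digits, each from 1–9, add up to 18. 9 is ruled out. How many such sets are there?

3 distinct digits from 1–9 sum between 6 and 24.
Dropping sets that contain 9.
Enumerating: {3,7,8}, {4,6,8}, {5,6,7}.

3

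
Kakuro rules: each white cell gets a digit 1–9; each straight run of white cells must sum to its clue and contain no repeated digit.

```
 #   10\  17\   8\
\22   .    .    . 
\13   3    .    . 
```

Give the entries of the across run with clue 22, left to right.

7, 9, 6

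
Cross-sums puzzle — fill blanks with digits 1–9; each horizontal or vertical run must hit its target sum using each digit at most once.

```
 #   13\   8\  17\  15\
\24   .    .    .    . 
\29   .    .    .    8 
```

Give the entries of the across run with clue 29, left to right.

7 5 9 8

29 in 4 cells must be {5,7,8,9}; 17 in 2 cells must be {8,9}.
R1C4 = 15 − 8 = 7 completes the 15 down.
R2C3 = 9: the only remaining digit allowed by both the 29 across and the 17 down.
R1C3 = 17 − 9 = 8 completes the 17 down.
Nothing is forced directly, so branch on R2C1, whose candidates are 5 or 7. If R2C1 = 5: then R1C1 would have to be in {3,4,5,6} for the 24 across but in {8} for the 13 down — contradiction. So R2C1 = 7.
R1C1 = 13 − 7 = 6 completes the 13 down.
R1C2 = 24 − 21 = 3 completes the 24 across.
R2C2 = 29 − 24 = 5 completes the 29 across.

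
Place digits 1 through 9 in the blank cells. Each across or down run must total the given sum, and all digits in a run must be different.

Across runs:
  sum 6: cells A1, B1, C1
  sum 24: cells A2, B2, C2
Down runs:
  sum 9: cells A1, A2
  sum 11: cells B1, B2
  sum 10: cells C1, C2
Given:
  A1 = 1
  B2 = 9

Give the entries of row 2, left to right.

6 in 3 cells must be {1,2,3}; 24 in 3 cells must be {7,8,9}.
B1 = 11 − 9 = 2 completes the 11 down.
C1 = 6 − 3 = 3 completes the 6 across.
A2 = 9 − 1 = 8 completes the 9 down.
C2 = 24 − 17 = 7 completes the 24 across.

8 9 7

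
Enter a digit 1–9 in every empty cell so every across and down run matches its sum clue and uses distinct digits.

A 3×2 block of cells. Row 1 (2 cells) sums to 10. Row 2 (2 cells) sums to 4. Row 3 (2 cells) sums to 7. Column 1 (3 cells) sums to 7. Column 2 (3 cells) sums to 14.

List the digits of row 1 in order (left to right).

4, 6

4 in 2 cells must be {1,3}; 7 in 3 cells must be {1,2,4}.
The 4 across and the 7 down share only 1, so (2,1) = 1.
(2,2) = 4 − 1 = 3 completes the 4 across.
Nothing is forced directly, so branch on (1,1), whose candidates are 2 or 4. If (1,1) = 2: then (1,2) would have to be in {8} for the 10 across but in {2,4,5,6,7,9} for the 14 down — contradiction. So (1,1) = 4.
(1,2) = 10 − 4 = 6 completes the 10 across.
(3,1) = 7 − 5 = 2 completes the 7 down.
(3,2) = 7 − 2 = 5 completes the 7 across.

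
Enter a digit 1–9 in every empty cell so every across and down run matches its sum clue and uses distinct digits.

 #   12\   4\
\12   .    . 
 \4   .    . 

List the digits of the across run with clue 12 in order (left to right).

4 in 2 cells must be {1,3}.
The 12 across and the 4 down share only 3, so R1C2 = 3.
The 4 across and the 12 down share only 3, so R2C1 = 3.
R2C2 = 4 − 3 = 1 completes the 4 across.
R1C1 = 12 − 3 = 9 completes the 12 across.

9 3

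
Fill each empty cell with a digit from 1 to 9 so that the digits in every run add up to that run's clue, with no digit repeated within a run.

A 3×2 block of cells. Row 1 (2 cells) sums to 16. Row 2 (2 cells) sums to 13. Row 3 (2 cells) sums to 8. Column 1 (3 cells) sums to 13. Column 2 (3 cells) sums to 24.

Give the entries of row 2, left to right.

16 in 2 cells must be {7,9}; 24 in 3 cells must be {7,8,9}.
The 8 across and the 24 down share only 7, so (3,2) = 7.
Given what's placed, (1,2) must be 9 to fit the 16 across and 24 down.
(2,2) = 24 − 16 = 8 completes the 24 down.
(3,1) = 8 − 7 = 1 completes the 8 across.
(1,1) = 16 − 9 = 7 completes the 16 across.
(2,1) = 13 − 8 = 5 completes the 13 across.

5, 8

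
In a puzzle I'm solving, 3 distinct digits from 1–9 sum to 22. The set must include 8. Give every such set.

3 distinct digits from 1–9 sum between 6 and 24.
Keeping only sets containing 8.
Only one set works: {5,8,9}.

{5,8,9}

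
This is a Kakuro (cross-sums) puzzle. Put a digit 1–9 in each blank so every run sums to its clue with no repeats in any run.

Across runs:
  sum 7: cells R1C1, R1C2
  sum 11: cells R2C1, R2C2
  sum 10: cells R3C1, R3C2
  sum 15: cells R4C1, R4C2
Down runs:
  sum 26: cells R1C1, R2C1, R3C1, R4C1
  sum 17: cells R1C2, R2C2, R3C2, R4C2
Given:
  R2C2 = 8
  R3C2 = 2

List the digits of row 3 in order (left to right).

8 2

R2C1 = 11 − 8 = 3 completes the 11 across.
R3C1 = 10 − 2 = 8 completes the 10 across.
Given what's placed, R4C2 must be 6 to fit the 15 across and 17 down.
Given what's placed, R1C1 must be 6 to fit the 7 across and 26 down.
R1C2 = 7 − 6 = 1 completes the 7 across.
R4C1 = 15 − 6 = 9 completes the 15 across.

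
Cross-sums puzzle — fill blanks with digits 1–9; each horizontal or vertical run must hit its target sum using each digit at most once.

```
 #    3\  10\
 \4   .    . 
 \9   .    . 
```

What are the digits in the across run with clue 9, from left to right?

4 in 2 cells must be {1,3}; 3 in 2 cells must be {1,2}.
The 4 across and the 3 down share only 1, so R1C1 = 1.
R1C2 = 4 − 1 = 3 completes the 4 across.
R2C1 = 3 − 1 = 2 completes the 3 down.
R2C2 = 9 − 2 = 7 completes the 9 across.

2, 7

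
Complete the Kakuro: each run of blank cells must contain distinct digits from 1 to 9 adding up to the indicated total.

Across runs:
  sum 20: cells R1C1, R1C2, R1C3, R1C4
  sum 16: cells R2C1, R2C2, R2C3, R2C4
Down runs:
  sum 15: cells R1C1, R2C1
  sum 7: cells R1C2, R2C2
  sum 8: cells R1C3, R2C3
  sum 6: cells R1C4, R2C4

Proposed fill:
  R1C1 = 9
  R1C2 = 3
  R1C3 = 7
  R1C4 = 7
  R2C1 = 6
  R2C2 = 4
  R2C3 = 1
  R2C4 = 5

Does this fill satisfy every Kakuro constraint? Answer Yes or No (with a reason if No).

No — the across run R1C1–R1C4 sums to 26, not 20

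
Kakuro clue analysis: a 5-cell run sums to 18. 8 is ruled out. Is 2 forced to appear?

Every partition of 18 into 5 distinct digits under that restriction includes 2: {1,2,3,5,7}, {1,2,4,5,6}.

Yes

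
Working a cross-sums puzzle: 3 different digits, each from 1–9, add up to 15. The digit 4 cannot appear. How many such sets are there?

5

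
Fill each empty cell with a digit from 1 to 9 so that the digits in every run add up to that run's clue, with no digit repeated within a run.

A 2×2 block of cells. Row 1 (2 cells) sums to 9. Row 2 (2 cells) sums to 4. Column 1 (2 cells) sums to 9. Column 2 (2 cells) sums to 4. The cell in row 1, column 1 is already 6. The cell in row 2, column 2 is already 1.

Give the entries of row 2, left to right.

4 in 2 cells must be {1,3}.
(1,2) = 9 − 6 = 3 completes the 9 across.
(2,1) = 4 − 1 = 3 completes the 4 across.

3 1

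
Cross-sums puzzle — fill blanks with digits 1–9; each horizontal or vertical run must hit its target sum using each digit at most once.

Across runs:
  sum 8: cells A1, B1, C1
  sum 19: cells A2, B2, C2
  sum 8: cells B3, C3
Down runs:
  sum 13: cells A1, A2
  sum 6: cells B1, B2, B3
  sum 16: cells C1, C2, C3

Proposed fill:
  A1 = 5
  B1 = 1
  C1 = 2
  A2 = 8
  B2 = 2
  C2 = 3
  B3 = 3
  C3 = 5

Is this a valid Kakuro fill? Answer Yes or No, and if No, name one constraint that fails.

No — the across run A2–C2 sums to 13, not 19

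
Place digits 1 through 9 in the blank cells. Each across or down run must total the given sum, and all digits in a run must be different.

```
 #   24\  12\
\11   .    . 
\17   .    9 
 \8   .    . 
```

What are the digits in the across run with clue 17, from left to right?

17 in 2 cells must be {8,9}; 24 in 3 cells must be {7,8,9}.
R1C2 = 2: the only remaining digit allowed by both the 11 across and the 12 down.
R2C1 = 17 − 9 = 8 completes the 17 across.
Given what's placed, R3C1 must be 7 to fit the 8 across and 24 down.
R3C2 = 8 − 7 = 1 completes the 8 across.
R1C1 = 11 − 2 = 9 completes the 11 across.

8, 9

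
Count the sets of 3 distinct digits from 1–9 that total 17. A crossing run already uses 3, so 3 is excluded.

5

3 distinct digits from 1–9 sum between 6 and 24.
Dropping sets that contain 3.
Enumerating: {1,7,9}, {2,6,9}, {2,7,8}, {4,5,8}, {4,6,7}.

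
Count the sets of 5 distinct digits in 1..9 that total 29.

5 distinct digits from 1–9 sum between 15 and 35.

8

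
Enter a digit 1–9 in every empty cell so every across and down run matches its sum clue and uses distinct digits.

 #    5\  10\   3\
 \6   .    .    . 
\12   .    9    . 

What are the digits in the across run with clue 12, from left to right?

6 in 3 cells must be {1,2,3}; 3 in 2 cells must be {1,2}.
R1C2 = 10 − 9 = 1 completes the 10 down.
R1C3 = 2: the only remaining digit allowed by both the 6 across and the 3 down.
R2C3 = 3 − 2 = 1 completes the 3 down.
R1C1 = 6 − 3 = 3 completes the 6 across.
R2C1 = 12 − 10 = 2 completes the 12 across.

2, 9, 1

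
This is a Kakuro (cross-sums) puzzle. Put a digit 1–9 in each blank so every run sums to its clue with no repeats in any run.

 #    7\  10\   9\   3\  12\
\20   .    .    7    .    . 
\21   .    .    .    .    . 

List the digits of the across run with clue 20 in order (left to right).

1, 6, 7, 2, 4

3 in 2 cells must be {1,2}.
R2C3 = 9 − 7 = 2 completes the 9 down.
R2C4 = 1: the only remaining digit allowed by both the 21 across and the 3 down.
R1C4 = 3 − 1 = 2 completes the 3 down.
Given what's placed, R1C5 must be 4 to fit the 20 across and 12 down.
R2C5 = 12 − 4 = 8 completes the 12 down.
No cell is forced outright now. R1C1 can only be 1 or 6 (the digits allowed by both its 20 across and its 7 down). If R1C1 = 6: that forces R1C2 = 1, after which R2C1 would have to be in {3,4,6,7} for the 21 across but in {1} for the 7 down — contradiction. So R1C1 = 1.
R1C2 = 20 − 14 = 6 completes the 20 across.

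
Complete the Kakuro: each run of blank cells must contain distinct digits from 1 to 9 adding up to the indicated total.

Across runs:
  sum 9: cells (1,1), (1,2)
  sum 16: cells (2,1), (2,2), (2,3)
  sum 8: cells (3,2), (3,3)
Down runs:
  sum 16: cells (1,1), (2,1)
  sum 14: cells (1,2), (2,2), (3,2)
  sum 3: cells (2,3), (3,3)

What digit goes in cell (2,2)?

16 in 2 cells must be {7,9}; 3 in 2 cells must be {1,2}.
The 9 across and the 16 down share only 7, so (1,1) = 7.
(1,2) = 9 − 7 = 2 completes the 9 across.
(2,1) = 16 − 7 = 9 completes the 16 down.
No cell is forced outright now. (2,3) can only be 1 or 2 (the digits allowed by both its 16 across and its 3 down). If (2,3) = 1: then (2,2) would have to be in {6} for the 16 across but in {3,4,5,7,8,9} for the 14 down — contradiction. So (2,3) = 2.
(2,2) = 16 − 11 = 5 completes the 16 across.
(3,2) = 14 − 7 = 7 completes the 14 down.
(3,3) = 8 − 7 = 1 completes the 8 across.

5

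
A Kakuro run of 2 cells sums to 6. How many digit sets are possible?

2 distinct digits from 1–9 sum between 3 and 17.
Enumerating: {1,5}, {2,4}.

2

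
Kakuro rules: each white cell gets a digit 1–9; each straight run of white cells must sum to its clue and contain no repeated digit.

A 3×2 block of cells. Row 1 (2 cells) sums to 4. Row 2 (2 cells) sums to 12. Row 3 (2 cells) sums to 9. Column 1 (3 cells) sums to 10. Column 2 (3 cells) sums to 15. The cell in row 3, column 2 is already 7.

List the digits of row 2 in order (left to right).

4 in 2 cells must be {1,3}.
(1,2) = 3: the only remaining digit allowed by both the 4 across and the 15 down.
(2,2) = 15 − 10 = 5 completes the 15 down.
(3,1) = 9 − 7 = 2 completes the 9 across.
(1,1) = 4 − 3 = 1 completes the 4 across.
(2,1) = 12 − 5 = 7 completes the 12 across.

7 5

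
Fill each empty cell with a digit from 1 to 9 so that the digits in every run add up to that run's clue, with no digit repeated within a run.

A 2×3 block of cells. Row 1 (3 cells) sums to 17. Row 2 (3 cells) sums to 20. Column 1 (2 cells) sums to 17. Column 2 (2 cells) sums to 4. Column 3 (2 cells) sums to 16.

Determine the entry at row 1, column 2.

17 in 2 cells must be {8,9}; 4 in 2 cells must be {1,3}; 16 in 2 cells must be {7,9}.
The 20 across and the 4 down share only 3, so (2,2) = 3.
Given what's placed, (2,3) must be 9 to fit the 20 across and 16 down.
(1,2) = 4 − 3 = 1 completes the 4 down.
(1,3) = 16 − 9 = 7 completes the 16 down.
(2,1) = 20 − 12 = 8 completes the 20 across.
(1,1) = 17 − 8 = 9 completes the 17 across.

1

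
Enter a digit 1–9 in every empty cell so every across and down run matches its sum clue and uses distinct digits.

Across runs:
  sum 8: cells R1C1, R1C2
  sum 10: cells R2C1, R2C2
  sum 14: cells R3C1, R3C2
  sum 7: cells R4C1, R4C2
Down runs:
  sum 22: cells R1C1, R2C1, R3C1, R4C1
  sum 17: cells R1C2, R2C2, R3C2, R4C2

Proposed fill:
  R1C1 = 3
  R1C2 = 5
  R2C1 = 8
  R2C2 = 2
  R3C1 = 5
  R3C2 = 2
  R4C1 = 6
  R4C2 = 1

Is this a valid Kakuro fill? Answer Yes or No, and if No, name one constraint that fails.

No — the across run R3C1–R3C2 sums to 7, not 14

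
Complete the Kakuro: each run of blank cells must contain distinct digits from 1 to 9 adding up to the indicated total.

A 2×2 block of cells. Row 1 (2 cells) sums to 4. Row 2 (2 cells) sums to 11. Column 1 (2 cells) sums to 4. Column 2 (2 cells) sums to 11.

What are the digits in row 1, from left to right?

1 3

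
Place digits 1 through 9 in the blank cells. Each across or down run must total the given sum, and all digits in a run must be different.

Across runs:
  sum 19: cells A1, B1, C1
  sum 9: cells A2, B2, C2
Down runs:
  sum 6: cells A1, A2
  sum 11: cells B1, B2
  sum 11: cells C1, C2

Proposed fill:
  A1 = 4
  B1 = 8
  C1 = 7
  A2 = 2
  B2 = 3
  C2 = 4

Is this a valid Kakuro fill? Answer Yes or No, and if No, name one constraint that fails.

Across: 4+8+7=19; 2+3+4=9. Down: 4+2=6; 8+3=11; 7+4=11. No digit repeats within any run.

Yes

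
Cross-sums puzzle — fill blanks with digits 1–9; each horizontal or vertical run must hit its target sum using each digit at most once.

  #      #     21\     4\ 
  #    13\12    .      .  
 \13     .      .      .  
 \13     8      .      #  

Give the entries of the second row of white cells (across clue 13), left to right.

4 in 2 cells must be {1,3}.
Intersecting the 12 across with the 4 down forces R1C3 = 3.
R2C1 = 13 − 8 = 5 completes the 13 down.
R2C3 = 4 − 3 = 1 completes the 4 down.
R3C2 = 13 − 8 = 5 completes the 13 across.
R1C2 = 12 − 3 = 9 completes the 12 across.
R2C2 = 13 − 6 = 7 completes the 13 across.

5, 7, 1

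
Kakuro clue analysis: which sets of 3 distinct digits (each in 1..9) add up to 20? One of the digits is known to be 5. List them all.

{5,6,9}; {5,7,8}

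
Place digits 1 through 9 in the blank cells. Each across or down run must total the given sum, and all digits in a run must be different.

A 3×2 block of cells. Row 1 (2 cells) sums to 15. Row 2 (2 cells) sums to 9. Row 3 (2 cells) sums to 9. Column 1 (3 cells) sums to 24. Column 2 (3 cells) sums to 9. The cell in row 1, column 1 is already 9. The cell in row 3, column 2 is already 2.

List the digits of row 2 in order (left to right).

24 in 3 cells must be {7,8,9}.
(1,2) = 15 − 9 = 6 completes the 15 across.
(2,2) = 9 − 8 = 1 completes the 9 down.
(3,1) = 9 − 2 = 7 completes the 9 across.
(2,1) = 9 − 1 = 8 completes the 9 across.

8, 1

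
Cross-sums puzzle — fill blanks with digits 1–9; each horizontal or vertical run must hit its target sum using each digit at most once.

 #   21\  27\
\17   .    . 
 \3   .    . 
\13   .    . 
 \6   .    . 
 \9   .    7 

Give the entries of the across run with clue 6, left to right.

5 1

17 in 2 cells must be {8,9}; 3 in 2 cells must be {1,2}.
R5C1 = 9 − 7 = 2 completes the 9 across.
R2C1 = 1: the only remaining digit allowed by both the 3 across and the 21 down.
R2C2 = 3 − 1 = 2 completes the 3 across.
Nothing is forced directly, so branch on R4C1, whose candidates are 4 or 5. If R4C1 = 4: then R4C2 would have to be in {2} for the 6 across but in {1,3,4,5,6,8,9} for the 27 down — contradiction. So R4C1 = 5.
Given what's placed, R1C1 must be 9 to fit the 17 across and 21 down.
R1C2 = 17 − 9 = 8 completes the 17 across.
R3C1 = 21 − 17 = 4 completes the 21 down.
R3C2 = 13 − 4 = 9 completes the 13 across.
R4C2 = 6 − 5 = 1 completes the 6 across.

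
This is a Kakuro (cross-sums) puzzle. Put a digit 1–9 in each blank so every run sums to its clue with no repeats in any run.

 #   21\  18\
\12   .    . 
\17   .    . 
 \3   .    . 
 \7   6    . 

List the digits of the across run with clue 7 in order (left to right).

17 in 2 cells must be {8,9}; 3 in 2 cells must be {1,2}.
R4C2 = 7 − 6 = 1 completes the 7 across.
Given what's placed, R3C2 must be 2 to fit the 3 across and 18 down.
R3C1 = 3 − 2 = 1 completes the 3 across.
Given what's placed, R2C1 must be 9 to fit the 17 across and 21 down.
R2C2 = 17 − 9 = 8 completes the 17 across.
R1C1 = 21 − 16 = 5 completes the 21 down.
R1C2 = 12 − 5 = 7 completes the 12 across.

6 1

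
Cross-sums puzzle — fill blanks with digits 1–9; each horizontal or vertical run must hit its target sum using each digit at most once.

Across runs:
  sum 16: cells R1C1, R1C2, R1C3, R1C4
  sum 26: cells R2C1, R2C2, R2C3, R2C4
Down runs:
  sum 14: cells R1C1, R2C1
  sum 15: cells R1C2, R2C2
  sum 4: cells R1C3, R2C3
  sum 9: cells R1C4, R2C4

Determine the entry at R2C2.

8

4 in 2 cells must be {1,3}.
Only 3 fits R2C3 under both its across sum 26 and down sum 4.
R1C3 = 4 − 3 = 1 completes the 4 down.
Nothing is forced directly, so branch on R2C4, whose candidates are 6 or 8. If R2C4 = 8: then R1C4 would have to be in {2,3,4,5,6,7,8,9} for the 16 across but in {1} for the 9 down — contradiction. So R2C4 = 6.
R1C4 = 9 − 6 = 3 completes the 9 down.
No cell is forced outright now. R1C1 can only be 5 or 8 (the digits allowed by both its 16 across and its 14 down). If R1C1 = 8: then R1C2 would have to be in {4} for the 16 across but in {6,7,8,9} for the 15 down — contradiction. So R1C1 = 5.
R1C2 = 16 − 9 = 7 completes the 16 across.
R2C1 = 14 − 5 = 9 completes the 14 down.
R2C2 = 26 − 18 = 8 completes the 26 across.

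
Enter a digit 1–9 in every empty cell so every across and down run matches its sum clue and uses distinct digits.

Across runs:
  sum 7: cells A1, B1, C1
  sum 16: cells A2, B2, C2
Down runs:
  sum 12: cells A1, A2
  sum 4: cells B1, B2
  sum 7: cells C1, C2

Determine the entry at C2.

5

7 in 3 cells must be {1,2,4}; 4 in 2 cells must be {1,3}.
The 7 across and the 12 down share only 4, so A1 = 4.
Given what's placed, B1 must be 1 to fit the 7 across and 4 down.
C1 = 7 − 5 = 2 completes the 7 across.
A2 = 12 − 4 = 8 completes the 12 down.
B2 = 4 − 1 = 3 completes the 4 down.
C2 = 16 − 11 = 5 completes the 16 across.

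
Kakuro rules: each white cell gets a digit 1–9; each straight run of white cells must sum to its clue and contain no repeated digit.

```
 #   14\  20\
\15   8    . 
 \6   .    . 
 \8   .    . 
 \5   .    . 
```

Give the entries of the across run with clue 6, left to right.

1 5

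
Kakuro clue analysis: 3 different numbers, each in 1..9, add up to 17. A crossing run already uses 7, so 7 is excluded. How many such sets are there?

4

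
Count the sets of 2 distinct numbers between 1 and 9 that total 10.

4

2 distinct digits from 1–9 sum between 3 and 17.
Enumerating: {1,9}, {2,8}, {3,7}, {4,6}.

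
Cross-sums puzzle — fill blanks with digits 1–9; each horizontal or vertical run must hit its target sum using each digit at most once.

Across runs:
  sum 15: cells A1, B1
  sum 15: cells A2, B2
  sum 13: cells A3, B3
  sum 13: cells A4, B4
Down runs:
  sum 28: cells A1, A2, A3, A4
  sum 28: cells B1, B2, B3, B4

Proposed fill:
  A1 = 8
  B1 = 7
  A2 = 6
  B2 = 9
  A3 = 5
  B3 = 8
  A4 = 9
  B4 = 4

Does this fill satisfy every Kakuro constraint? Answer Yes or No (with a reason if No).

Yes

Across: 8+7=15; 6+9=15; 5+8=13; 9+4=13. Down: 8+6+5+9=28; 7+9+8+4=28. No digit repeats within any run.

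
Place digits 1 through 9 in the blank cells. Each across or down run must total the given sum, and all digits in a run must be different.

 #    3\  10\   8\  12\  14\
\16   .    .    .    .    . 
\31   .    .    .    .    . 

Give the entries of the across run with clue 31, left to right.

16 in 5 cells must be {1,2,3,4,6}; 3 in 2 cells must be {1,2}.
Only 6 fits R1C5 under both its across sum 16 and down sum 14.
R2C5 = 14 − 6 = 8 completes the 14 down.
Nothing is forced directly, so branch on R1C4, whose candidates are 3 or 4. If R1C4 = 4: then R2C4 would have to be in {1,2,3,4,5,6,7,9} for the 31 across but in {8} for the 12 down — contradiction. So R1C4 = 3.
R2C4 = 12 − 3 = 9 completes the 12 down.
No cell is forced outright now. R1C1 can only be 1 or 2 (the digits allowed by both its 16 across and its 3 down). If R1C1 = 1: that forces R1C3 = 2, R2C1 = 2, R2C2 = 7, after which R2C3 would have to be in {5} for the 31 across but in {6} for the 8 down — contradiction. So R1C1 = 2.
Given what's placed, R1C3 must be 1 to fit the 16 across and 8 down.
R2C1 = 3 − 2 = 1 completes the 3 down.
R2C3 = 8 − 1 = 7 completes the 8 down.
R1C2 = 16 − 12 = 4 completes the 16 across.
R2C2 = 31 − 25 = 6 completes the 31 across.

1, 6, 7, 9, 8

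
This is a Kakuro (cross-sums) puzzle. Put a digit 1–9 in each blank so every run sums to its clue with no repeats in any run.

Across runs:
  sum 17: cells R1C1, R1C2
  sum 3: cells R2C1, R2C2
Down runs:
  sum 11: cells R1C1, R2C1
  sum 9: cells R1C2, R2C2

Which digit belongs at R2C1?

2

17 in 2 cells must be {8,9}; 3 in 2 cells must be {1,2}.
The 17 across and the 9 down share only 8, so R1C2 = 8.
The 3 across and the 11 down share only 2, so R2C1 = 2.
R2C2 = 3 − 2 = 1 completes the 3 across.
R1C1 = 17 − 8 = 9 completes the 17 across.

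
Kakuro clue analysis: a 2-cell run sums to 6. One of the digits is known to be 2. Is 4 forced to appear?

Yes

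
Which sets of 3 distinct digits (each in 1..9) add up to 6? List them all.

{1,2,3}

3 distinct digits from 1–9 sum between 6 and 24.
Only one set works: {1,2,3}.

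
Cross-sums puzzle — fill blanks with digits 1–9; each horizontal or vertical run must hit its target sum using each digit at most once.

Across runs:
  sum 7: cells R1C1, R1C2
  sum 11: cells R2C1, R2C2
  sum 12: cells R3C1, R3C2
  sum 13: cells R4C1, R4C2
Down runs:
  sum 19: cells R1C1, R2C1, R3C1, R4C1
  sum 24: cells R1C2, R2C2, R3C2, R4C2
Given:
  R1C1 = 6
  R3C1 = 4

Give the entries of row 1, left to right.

R1C2 = 7 − 6 = 1 completes the 7 across.
R3C2 = 12 − 4 = 8 completes the 12 across.
Nothing is forced directly, so branch on R2C2, whose candidates are 6 or 9. If R2C2 = 6: then R2C1 would have to be in {5} for the 11 across but in {1,2,7,8} for the 19 down — contradiction. So R2C2 = 9.
R2C1 = 11 − 9 = 2 completes the 11 across.
R4C1 = 19 − 12 = 7 completes the 19 down.
R4C2 = 13 − 7 = 6 completes the 13 across.

6 1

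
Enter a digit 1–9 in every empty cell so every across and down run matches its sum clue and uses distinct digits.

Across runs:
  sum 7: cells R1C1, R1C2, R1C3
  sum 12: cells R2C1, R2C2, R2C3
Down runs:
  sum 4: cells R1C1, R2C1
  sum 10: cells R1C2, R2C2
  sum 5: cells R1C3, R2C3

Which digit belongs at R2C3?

1

7 in 3 cells must be {1,2,4}; 4 in 2 cells must be {1,3}.
The 7 across and the 4 down share only 1, so R1C1 = 1.
R2C1 = 4 − 1 = 3 completes the 4 down.
Nothing is forced directly, so branch on R1C2, whose candidates are 2 or 4. If R1C2 = 4: that forces R1C3 = 2, after which R2C2 would have to be in {1,2,4,5,7,8} for the 12 across but in {6} for the 10 down — contradiction. So R1C2 = 2.
R1C3 = 7 − 3 = 4 completes the 7 across.
R2C2 = 10 − 2 = 8 completes the 10 down.
R2C3 = 12 − 11 = 1 completes the 12 across.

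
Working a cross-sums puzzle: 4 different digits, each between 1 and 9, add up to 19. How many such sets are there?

11

4 distinct digits from 1–9 sum between 10 and 30.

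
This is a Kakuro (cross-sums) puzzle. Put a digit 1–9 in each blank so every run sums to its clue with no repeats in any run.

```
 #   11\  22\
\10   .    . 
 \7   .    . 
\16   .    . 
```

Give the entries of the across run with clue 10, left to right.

16 in 2 cells must be {7,9}.
The 16 across and the 11 down share only 7, so R3C1 = 7.
R3C2 = 16 − 7 = 9 completes the 16 across.
Nothing is forced directly, so branch on R1C1, whose candidates are 1 or 3. If R1C1 = 1: then R1C2 would have to be in {9} for the 10 across but in {5,6,7,8} for the 22 down — contradiction. So R1C1 = 3.
R1C2 = 10 − 3 = 7 completes the 10 across.
R2C1 = 11 − 10 = 1 completes the 11 down.
R2C2 = 7 − 1 = 6 completes the 7 across.

3 7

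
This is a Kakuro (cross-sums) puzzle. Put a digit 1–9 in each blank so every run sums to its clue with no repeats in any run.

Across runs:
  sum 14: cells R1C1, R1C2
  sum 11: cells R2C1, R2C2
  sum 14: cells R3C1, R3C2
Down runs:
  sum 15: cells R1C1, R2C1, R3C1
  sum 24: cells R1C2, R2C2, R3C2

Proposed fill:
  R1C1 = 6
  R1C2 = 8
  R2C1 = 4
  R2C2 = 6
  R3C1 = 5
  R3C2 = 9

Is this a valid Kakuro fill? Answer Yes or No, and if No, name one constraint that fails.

No — the down run R1C2–R3C2 sums to 23, not 24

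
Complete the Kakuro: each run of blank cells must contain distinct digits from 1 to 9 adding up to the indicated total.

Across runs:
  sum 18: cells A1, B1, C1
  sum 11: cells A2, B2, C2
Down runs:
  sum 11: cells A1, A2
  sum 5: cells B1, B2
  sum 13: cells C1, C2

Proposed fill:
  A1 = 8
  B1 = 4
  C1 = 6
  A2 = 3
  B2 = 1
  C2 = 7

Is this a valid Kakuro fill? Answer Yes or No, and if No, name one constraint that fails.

Yes

Across: 8+4+6=18; 3+1+7=11. Down: 8+3=11; 4+1=5; 6+7=13. No digit repeats within any run.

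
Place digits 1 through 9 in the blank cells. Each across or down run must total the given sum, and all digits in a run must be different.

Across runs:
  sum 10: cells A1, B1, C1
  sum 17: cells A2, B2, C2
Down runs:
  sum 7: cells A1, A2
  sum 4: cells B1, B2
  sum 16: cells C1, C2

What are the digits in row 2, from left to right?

5, 3, 9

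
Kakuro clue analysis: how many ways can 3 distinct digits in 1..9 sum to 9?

3 distinct digits from 1–9 sum between 6 and 24.
Enumerating: {1,2,6}, {1,3,5}, {2,3,4}.

3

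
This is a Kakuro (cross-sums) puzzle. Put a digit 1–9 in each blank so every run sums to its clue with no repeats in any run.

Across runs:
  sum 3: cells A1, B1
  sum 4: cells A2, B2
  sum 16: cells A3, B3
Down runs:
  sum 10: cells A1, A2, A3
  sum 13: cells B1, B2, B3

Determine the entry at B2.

3

3 in 2 cells must be {1,2}; 4 in 2 cells must be {1,3}; 16 in 2 cells must be {7,9}.
The 16 across and the 10 down share only 7, so A3 = 7.
B3 = 16 − 7 = 9 completes the 16 across.
Given what's placed, B1 must be 1 to fit the 3 across and 13 down.
A2 = 1: the only remaining digit allowed by both the 4 across and the 10 down.
B2 = 4 − 1 = 3 completes the 4 across.
A1 = 3 − 1 = 2 completes the 3 across.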